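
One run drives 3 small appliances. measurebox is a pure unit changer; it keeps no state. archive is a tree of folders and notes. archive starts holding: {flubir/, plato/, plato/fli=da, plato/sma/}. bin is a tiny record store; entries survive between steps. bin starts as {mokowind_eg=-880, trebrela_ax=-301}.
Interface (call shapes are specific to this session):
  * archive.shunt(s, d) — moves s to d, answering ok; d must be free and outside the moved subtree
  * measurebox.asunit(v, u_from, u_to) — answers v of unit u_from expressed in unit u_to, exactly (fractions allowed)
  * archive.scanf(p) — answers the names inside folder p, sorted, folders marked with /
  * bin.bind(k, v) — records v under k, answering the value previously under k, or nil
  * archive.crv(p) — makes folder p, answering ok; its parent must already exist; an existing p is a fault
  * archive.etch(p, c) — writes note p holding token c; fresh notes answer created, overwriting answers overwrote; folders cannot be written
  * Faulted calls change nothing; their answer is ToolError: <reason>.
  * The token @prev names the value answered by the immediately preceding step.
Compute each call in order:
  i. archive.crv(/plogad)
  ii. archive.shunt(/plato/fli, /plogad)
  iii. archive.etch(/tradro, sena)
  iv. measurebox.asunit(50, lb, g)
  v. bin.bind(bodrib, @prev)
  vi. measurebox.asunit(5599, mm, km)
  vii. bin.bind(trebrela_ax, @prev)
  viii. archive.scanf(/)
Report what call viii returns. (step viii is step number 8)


> archive.crv p=/plogad
[out] ok
> archive.shunt s=/plato/fli d=/plogad
[out] ToolError: exists
> archive.etch p=/tradro c=sena
[out] created
> measurebox.asunit v=50 u_from=lb u_to=g
[out] 45359237/2000
> bin.bind k=bodrib v=@prev
[out] nil
> measurebox.asunit v=5599 u_from=mm u_to=km
[out] 5599/1000000
> bin.bind k=trebrela_ax v=@prev
[out] -301
> archive.scanf p=/
[out] [flubir/, plato/, plogad/, tradro]

Answer: [flubir/, plato/, plogad/, tradro]


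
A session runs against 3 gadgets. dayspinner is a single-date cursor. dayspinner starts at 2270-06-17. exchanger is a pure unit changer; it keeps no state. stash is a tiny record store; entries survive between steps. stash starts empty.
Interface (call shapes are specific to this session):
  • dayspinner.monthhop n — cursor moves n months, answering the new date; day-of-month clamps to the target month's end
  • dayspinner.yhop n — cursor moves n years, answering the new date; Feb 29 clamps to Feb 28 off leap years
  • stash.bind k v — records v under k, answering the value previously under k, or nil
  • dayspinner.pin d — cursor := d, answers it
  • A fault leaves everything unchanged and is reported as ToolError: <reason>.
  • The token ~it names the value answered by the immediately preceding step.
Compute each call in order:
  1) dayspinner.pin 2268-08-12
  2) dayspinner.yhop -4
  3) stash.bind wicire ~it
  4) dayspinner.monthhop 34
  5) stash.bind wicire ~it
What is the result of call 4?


Answer: 2267-06-12

Derivation:
Act: pin[d=2268-08-12]
Obs: 2268-08-12
Act: yhop[n=-4]
Obs: 2264-08-12
Act: bind[k=wicire; v=~it]
Obs: nil
Act: monthhop[n=34]
Obs: 2267-06-12
Act: bind[k=wicire; v=~it]
Obs: 2264-08-12


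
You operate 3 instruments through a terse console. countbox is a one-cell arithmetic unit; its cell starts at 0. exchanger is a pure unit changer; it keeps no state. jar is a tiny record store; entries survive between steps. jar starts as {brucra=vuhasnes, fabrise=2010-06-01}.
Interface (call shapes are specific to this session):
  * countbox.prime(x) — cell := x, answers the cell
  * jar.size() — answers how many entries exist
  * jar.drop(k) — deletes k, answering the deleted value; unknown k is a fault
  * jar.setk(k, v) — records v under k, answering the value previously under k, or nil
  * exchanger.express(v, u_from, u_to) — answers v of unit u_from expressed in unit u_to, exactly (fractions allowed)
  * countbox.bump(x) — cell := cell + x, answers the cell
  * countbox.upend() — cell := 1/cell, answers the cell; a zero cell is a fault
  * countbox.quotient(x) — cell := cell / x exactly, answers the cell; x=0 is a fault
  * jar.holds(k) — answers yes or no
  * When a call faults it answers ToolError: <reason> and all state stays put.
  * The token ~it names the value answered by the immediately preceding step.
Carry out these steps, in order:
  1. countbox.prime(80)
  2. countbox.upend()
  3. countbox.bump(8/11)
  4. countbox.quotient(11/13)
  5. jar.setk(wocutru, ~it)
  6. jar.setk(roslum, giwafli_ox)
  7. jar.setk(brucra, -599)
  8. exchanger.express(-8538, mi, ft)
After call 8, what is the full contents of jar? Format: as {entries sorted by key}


Answer: {brucra=-599, fabrise=2010-06-01, roslum=giwafli_ox, wocutru=8463/9680}

Derivation:
I try prime passing x→80, and get 80.
I call upend(), — result: 1/80.
Calling bump passing x→8/11: 651/880.
I try quotient passing x→11/13, — result: 8463/9680.
I run setk passing k→wocutru, v→~it, and get nil.
Then setk passing k→roslum, v→giwafli_ox, and see nil.
Now I run setk passing k→brucra, v→-599: vuhasnes.
Next I call express passing v→-8538, u_from→mi, u_to→ft, and observe -45080640.


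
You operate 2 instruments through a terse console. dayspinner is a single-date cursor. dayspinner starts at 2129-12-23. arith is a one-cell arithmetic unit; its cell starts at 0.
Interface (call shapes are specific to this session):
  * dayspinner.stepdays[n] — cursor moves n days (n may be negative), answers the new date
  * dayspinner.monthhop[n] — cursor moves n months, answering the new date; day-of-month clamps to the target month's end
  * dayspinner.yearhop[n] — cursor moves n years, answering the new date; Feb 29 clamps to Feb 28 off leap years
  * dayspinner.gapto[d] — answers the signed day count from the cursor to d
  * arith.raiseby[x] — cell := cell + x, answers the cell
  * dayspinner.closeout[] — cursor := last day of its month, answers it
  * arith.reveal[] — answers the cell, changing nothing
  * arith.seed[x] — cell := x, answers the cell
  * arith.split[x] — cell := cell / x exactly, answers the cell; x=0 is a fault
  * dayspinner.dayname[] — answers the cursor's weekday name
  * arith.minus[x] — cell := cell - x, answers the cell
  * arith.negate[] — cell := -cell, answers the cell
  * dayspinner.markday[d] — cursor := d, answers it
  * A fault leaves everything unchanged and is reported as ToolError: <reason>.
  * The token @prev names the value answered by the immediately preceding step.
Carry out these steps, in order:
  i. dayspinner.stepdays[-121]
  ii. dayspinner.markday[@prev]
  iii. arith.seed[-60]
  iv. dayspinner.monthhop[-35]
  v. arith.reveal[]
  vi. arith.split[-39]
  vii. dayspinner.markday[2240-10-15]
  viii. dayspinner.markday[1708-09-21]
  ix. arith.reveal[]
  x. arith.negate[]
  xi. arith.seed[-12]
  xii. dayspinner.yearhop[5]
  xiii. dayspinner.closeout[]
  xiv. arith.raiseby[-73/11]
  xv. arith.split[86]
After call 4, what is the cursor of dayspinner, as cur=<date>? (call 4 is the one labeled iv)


Answer: cur=2126-09-24

Derivation:
Step: stepdays[n→-121]
Result: 2129-08-24
Step: markday[d→@prev]
Result: 2129-08-24
Step: seed[x→-60]
Result: -60
Step: monthhop[n→-35]
Result: 2126-09-24
Step: reveal[]
Result: -60
Step: split[x→-39]
Result: 20/13
Step: markday[d→2240-10-15]
Result: 2240-10-15
Step: markday[d→1708-09-21]
Result: 1708-09-21
Step: reveal[]
Result: 20/13
Step: negate[]
Result: -20/13
Step: seed[x→-12]
Result: -12
Step: yearhop[n→5]
Result: 1713-09-21
Step: closeout[]
Result: 1713-09-30
Step: raiseby[x→-73/11]
Result: -205/11
Step: split[x→86]
Result: -205/946


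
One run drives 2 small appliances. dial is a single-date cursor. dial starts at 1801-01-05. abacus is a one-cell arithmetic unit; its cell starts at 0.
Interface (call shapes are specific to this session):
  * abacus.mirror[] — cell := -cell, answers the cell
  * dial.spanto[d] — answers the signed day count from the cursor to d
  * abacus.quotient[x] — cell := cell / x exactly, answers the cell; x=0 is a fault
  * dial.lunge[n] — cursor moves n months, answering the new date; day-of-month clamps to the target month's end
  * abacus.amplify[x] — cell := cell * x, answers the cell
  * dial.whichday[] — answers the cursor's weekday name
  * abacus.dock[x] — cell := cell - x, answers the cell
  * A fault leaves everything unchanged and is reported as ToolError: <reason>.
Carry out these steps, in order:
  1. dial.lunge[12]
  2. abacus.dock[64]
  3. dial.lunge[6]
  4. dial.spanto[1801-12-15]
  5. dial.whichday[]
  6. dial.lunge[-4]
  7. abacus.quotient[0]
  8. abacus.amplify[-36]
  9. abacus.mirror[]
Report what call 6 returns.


Answer: 1802-03-05

Derivation:
·→ dial.lunge(n: 12)
·← 1802-01-05
·→ abacus.dock(x: 64)
·← -64
·→ dial.lunge(n: 6)
·← 1802-07-05
·→ dial.spanto(d: 1801-12-15)
·← -202
·→ dial.whichday()
·← Monday
·→ dial.lunge(n: -4)
·← 1802-03-05
·→ abacus.quotient(x: 0)
·← ToolError: division by zero
·→ abacus.amplify(x: -36)
·← 2304
·→ abacus.mirror()
·← -2304


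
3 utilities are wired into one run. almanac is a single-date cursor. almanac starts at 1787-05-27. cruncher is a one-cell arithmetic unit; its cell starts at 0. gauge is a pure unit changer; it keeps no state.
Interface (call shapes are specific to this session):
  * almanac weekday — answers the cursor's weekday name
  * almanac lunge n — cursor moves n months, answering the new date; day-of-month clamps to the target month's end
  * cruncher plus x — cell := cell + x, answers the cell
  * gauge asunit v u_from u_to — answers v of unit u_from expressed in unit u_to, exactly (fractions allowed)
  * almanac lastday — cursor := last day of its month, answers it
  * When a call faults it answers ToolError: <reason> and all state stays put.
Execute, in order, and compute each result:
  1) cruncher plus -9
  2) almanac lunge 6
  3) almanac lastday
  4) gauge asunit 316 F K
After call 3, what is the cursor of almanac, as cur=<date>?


$ cruncher plus x→-9
= -9
$ almanac lunge n→6
= 1787-11-27
$ almanac lastday
= 1787-11-30
$ gauge asunit v→316 u_from→F u_to→K
= 77567/180

Answer: cur=1787-11-30


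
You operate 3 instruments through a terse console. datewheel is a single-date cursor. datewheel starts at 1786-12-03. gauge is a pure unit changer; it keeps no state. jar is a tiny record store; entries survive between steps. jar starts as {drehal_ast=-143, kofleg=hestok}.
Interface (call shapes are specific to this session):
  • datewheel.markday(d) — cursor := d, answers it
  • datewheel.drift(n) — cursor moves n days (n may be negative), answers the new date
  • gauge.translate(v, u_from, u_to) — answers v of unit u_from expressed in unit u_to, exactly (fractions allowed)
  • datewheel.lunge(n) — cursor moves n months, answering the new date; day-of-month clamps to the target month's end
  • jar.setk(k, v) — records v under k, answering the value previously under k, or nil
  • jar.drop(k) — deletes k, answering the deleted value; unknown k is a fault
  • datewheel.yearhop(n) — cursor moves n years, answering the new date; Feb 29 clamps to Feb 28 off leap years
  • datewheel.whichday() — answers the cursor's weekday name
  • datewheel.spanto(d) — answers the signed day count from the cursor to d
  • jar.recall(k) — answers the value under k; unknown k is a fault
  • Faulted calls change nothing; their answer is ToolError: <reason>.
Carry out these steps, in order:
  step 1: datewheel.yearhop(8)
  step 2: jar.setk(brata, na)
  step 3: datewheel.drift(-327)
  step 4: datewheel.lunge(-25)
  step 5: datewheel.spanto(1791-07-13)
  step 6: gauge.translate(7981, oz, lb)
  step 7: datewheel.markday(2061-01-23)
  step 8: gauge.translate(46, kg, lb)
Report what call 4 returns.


Answer: 1791-12-10

Derivation:
>>> datewheel.yearhop n=8
  1794-12-03
>>> jar.setk k=brata v=na
  nil
>>> datewheel.drift n=-327
  1794-01-10
>>> datewheel.lunge n=-25
  1791-12-10
>>> datewheel.spanto d=1791-07-13
  -150
>>> gauge.translate v=7981 u_from=oz u_to=lb
  7981/16
>>> datewheel.markday d=2061-01-23
  2061-01-23
>>> gauge.translate v=46 u_from=kg u_to=lb
  4600000000/45359237


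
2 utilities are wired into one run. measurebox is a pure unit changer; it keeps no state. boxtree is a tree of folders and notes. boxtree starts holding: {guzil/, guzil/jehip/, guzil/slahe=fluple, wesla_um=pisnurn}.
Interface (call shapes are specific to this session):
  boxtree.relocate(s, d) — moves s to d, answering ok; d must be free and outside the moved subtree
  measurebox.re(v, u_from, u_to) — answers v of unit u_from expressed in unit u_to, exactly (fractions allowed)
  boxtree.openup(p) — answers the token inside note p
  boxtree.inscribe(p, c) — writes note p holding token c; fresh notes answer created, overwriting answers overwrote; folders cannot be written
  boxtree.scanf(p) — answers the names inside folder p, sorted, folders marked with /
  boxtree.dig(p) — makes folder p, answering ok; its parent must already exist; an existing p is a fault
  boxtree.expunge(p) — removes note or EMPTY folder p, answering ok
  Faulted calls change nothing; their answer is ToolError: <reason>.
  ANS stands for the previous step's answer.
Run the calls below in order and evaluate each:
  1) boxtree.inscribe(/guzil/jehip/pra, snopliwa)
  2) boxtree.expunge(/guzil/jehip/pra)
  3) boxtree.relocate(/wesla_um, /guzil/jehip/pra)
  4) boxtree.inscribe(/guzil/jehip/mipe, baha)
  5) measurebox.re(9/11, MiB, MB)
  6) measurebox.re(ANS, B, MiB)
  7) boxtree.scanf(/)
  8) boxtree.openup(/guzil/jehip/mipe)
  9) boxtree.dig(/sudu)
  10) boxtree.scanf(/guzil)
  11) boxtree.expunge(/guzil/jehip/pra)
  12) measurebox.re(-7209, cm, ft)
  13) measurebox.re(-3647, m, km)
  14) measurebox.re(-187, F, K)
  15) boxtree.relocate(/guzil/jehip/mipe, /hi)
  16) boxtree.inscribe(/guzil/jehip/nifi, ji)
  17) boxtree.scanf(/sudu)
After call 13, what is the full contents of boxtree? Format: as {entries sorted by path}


I run boxtree.inscribe with p=/guzil/jehip/pra, c=snopliwa, and get created.
I use boxtree.expunge with p=/guzil/jehip/pra, → ok.
Next I call boxtree.relocate with s=/wesla_um, d=/guzil/jehip/pra, and see ok.
Using boxtree.inscribe with p=/guzil/jehip/mipe, c=baha, → created.
Now I run measurebox.re with v=9/11, u_from=MiB, u_to=MB, giving 147456/171875.
Then measurebox.re with v=ANS, u_from=B, u_to=MiB, yielding 9/11000000.
Then boxtree.scanf with p=/, yielding [guzil/].
I invoke boxtree.openup with p=/guzil/jehip/mipe, giving baha.
Calling boxtree.dig with p=/sudu, and observe ok.
I try boxtree.scanf with p=/guzil, and get [jehip/, slahe].
I use boxtree.expunge with p=/guzil/jehip/pra, which returns ok.
Next I call measurebox.re with v=-7209, u_from=cm, u_to=ft, and get -60075/254.
I try measurebox.re with v=-3647, u_from=m, u_to=km: -3647/1000.
Invoking measurebox.re with v=-187, u_from=F, u_to=K, — result: 9089/60.
Then boxtree.relocate with s=/guzil/jehip/mipe, d=/hi, which returns ok.
I call boxtree.inscribe with p=/guzil/jehip/nifi, c=ji, and see created.
Calling boxtree.scanf with p=/sudu, yielding [].

Answer: {guzil/, guzil/jehip/, guzil/jehip/mipe=baha, guzil/slahe=fluple, sudu/}


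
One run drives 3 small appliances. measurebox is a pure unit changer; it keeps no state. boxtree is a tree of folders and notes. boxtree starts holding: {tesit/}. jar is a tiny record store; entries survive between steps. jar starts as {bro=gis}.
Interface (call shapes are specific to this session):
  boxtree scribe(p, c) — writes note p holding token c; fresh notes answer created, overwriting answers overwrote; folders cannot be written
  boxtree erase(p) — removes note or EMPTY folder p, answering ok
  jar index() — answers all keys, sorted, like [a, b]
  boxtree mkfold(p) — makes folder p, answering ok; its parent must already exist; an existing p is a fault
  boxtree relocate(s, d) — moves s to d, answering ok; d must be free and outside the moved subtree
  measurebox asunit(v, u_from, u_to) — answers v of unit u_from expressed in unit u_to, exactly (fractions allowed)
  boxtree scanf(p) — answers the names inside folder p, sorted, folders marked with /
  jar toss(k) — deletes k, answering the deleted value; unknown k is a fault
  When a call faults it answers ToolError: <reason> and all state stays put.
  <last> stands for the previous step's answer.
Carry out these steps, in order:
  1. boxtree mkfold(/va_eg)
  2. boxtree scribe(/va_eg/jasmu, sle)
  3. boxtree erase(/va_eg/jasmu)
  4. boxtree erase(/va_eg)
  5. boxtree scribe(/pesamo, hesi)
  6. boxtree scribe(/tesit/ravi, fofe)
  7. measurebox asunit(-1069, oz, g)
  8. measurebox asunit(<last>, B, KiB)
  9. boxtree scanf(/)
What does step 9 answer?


Answer: [pesamo, tesit/]

Derivation:
I try boxtree mkfold using p→/va_eg, — result: ok.
I use boxtree scribe using p→/va_eg/jasmu, c→sle, and get created.
I try boxtree erase using p→/va_eg/jasmu, giving ok.
I use boxtree erase using p→/va_eg, → ok.
Calling boxtree scribe using p→/pesamo, c→hesi, yielding created.
I use boxtree scribe using p→/tesit/ravi, c→fofe, yielding created.
Next I call measurebox asunit using v→-1069, u_from→oz, u_to→g, yielding -48489024353/1600000.
Calling measurebox asunit using v→<last>, u_from→B, u_to→KiB: -48489024353/1638400000.
Next I call boxtree scanf using p→/, which returns [pesamo, tesit/].


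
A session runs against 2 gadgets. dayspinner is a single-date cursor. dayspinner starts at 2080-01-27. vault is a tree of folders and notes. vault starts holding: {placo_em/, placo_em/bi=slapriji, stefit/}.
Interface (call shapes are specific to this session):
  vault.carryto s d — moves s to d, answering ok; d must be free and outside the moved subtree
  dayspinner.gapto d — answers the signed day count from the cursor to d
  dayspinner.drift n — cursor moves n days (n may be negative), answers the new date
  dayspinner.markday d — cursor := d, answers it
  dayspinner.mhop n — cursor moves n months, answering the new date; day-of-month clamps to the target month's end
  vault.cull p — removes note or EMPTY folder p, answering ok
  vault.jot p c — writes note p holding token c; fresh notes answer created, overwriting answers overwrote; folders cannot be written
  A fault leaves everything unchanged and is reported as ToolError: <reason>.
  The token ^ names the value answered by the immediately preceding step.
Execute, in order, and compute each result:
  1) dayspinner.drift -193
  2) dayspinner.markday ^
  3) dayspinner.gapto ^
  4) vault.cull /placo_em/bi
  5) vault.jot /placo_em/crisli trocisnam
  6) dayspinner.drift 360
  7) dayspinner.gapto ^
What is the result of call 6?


Step: dayspinner.drift[n='-193']
Result: 2079-07-18
Step: dayspinner.markday[d='^']
Result: 2079-07-18
Step: dayspinner.gapto[d='^']
Result: 0
Step: vault.cull[p='/placo_em/bi']
Result: ok
Step: vault.jot[p='/placo_em/crisli'; c='trocisnam']
Result: created
Step: dayspinner.drift[n='360']
Result: 2080-07-12
Step: dayspinner.gapto[d='^']
Result: 0

Answer: 2080-07-12


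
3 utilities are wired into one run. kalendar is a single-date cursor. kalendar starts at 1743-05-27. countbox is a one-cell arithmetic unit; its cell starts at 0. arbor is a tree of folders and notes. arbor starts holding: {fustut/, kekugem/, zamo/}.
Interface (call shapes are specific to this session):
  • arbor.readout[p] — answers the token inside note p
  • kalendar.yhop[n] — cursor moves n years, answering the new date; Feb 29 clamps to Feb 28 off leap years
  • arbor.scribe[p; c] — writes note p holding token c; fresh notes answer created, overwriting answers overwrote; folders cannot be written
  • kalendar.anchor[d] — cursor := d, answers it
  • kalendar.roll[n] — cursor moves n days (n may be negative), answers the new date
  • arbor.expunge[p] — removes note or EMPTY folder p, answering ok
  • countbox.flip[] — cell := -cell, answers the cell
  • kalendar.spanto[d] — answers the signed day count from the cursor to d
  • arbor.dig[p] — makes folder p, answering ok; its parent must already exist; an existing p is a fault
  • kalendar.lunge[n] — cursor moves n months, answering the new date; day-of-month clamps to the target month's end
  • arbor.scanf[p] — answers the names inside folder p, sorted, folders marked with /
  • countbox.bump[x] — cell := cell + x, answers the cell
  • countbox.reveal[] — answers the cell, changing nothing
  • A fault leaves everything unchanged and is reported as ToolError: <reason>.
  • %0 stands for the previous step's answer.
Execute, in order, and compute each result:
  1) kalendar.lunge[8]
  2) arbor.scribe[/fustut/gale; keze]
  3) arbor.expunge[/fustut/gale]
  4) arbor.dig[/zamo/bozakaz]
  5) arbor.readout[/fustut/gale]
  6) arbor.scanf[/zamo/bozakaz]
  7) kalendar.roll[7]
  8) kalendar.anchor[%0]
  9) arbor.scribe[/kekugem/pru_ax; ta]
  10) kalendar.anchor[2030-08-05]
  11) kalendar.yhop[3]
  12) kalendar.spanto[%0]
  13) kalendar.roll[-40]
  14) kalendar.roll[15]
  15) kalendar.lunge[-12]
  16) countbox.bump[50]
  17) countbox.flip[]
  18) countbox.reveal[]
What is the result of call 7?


Answer: 1744-02-03

Derivation:
% lunge 8
[out] 1744-01-27
% scribe /fustut/gale keze
[out] created
% expunge /fustut/gale
[out] ok
% dig /zamo/bozakaz
[out] ok
% readout /fustut/gale
[out] ToolError: not found
% scanf /zamo/bozakaz
[out] []
% roll 7
[out] 1744-02-03
% anchor %0
[out] 1744-02-03
% scribe /kekugem/pru_ax ta
[out] created
% anchor 2030-08-05
[out] 2030-08-05
% yhop 3
[out] 2033-08-05
% spanto %0
[out] 0
% roll -40
[out] 2033-06-26
% roll 15
[out] 2033-07-11
% lunge -12
[out] 2032-07-11
% bump 50
[out] 50
% flip
[out] -50
% reveal
[out] -50


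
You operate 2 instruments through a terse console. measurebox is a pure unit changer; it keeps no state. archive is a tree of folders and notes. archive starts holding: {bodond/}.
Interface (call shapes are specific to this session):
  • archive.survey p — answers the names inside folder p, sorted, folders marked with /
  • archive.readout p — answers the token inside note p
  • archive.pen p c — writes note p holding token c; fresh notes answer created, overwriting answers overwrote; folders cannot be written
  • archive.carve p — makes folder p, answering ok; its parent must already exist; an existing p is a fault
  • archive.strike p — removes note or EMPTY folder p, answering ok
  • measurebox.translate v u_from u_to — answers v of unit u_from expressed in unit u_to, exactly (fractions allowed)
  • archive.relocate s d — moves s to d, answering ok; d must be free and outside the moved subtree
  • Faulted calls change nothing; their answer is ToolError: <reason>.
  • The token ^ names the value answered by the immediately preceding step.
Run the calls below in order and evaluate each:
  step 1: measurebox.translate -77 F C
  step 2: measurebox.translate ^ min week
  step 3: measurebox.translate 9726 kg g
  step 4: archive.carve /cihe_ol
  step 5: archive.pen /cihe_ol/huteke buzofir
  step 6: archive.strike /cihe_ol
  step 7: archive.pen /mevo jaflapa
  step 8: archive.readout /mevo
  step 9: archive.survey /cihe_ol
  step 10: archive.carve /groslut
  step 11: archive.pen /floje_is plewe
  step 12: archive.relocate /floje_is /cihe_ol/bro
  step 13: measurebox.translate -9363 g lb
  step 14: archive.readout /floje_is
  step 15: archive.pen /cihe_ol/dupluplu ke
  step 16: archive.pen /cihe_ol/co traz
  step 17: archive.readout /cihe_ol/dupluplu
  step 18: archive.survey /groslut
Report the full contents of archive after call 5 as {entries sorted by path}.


==> measurebox.translate(v='-77', u_from='F', u_to='C')
<== -545/9
==> measurebox.translate(v='^', u_from='min', u_to='week')
<== -109/18144
==> measurebox.translate(v='9726', u_from='kg', u_to='g')
<== 9726000
==> archive.carve(p='/cihe_ol')
<== ok
==> archive.pen(p='/cihe_ol/huteke', c='buzofir')
<== created
==> archive.strike(p='/cihe_ol')
<== ToolError: not empty
==> archive.pen(p='/mevo', c='jaflapa')
<== created
==> archive.readout(p='/mevo')
<== jaflapa
==> archive.survey(p='/cihe_ol')
<== [huteke]
==> archive.carve(p='/groslut')
<== ok
==> archive.pen(p='/floje_is', c='plewe')
<== created
==> archive.relocate(s='/floje_is', d='/cihe_ol/bro')
<== ok
==> measurebox.translate(v='-9363', u_from='g', u_to='lb')
<== -936300000/45359237
==> archive.readout(p='/floje_is')
<== ToolError: not found
==> archive.pen(p='/cihe_ol/dupluplu', c='ke')
<== created
==> archive.pen(p='/cihe_ol/co', c='traz')
<== created
==> archive.readout(p='/cihe_ol/dupluplu')
<== ke
==> archive.survey(p='/groslut')
<== []

Answer: {bodond/, cihe_ol/, cihe_ol/huteke=buzofir}


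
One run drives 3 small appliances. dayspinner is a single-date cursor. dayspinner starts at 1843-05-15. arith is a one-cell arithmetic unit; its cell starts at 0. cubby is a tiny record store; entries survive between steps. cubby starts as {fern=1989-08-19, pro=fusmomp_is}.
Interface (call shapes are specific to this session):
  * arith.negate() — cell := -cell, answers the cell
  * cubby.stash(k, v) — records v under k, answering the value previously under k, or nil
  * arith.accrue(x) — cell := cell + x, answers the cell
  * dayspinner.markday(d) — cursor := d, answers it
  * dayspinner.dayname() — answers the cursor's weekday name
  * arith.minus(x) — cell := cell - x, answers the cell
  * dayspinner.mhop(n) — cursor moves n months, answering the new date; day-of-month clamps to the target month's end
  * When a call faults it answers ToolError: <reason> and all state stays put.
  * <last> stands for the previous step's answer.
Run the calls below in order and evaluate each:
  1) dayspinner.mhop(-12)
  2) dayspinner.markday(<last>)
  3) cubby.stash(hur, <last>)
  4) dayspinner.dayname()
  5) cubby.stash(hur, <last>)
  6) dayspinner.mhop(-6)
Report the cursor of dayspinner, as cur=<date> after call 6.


Answer: cur=1841-11-15

Derivation:
→ mhop(n='-12')
← 1842-05-15
→ markday(d='<last>')
← 1842-05-15
→ stash(k='hur', v='<last>')
← nil
→ dayname()
← Sunday
→ stash(k='hur', v='<last>')
← 1842-05-15
→ mhop(n='-6')
← 1841-11-15


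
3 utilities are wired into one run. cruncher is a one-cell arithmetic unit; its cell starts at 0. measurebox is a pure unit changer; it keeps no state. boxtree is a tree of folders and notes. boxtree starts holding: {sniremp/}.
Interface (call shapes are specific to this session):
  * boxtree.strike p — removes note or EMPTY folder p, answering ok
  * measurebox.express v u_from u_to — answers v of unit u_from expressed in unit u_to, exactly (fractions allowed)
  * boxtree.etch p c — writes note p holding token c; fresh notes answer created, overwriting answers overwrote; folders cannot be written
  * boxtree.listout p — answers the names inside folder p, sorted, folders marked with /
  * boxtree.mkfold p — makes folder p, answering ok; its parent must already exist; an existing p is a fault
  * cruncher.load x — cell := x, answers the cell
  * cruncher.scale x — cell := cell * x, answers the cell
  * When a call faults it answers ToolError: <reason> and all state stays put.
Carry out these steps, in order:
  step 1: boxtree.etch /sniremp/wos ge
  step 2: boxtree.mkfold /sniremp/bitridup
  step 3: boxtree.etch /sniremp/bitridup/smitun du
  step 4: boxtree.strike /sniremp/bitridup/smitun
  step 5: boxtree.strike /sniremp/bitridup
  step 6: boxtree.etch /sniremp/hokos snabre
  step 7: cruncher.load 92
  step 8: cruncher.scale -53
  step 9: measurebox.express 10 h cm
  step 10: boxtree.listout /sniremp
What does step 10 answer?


Answer: [hokos, wos]

Derivation:
>> boxtree.etch(/sniremp/wos, ge)
<< created
>> boxtree.mkfold(/sniremp/bitridup)
<< ok
>> boxtree.etch(/sniremp/bitridup/smitun, du)
<< created
>> boxtree.strike(/sniremp/bitridup/smitun)
<< ok
>> boxtree.strike(/sniremp/bitridup)
<< ok
>> boxtree.etch(/sniremp/hokos, snabre)
<< created
>> cruncher.load(92)
<< 92
>> cruncher.scale(-53)
<< -4876
>> measurebox.express(10, h, cm)
<< ToolError: incompatible units
>> boxtree.listout(/sniremp)
<< [hokos, wos]


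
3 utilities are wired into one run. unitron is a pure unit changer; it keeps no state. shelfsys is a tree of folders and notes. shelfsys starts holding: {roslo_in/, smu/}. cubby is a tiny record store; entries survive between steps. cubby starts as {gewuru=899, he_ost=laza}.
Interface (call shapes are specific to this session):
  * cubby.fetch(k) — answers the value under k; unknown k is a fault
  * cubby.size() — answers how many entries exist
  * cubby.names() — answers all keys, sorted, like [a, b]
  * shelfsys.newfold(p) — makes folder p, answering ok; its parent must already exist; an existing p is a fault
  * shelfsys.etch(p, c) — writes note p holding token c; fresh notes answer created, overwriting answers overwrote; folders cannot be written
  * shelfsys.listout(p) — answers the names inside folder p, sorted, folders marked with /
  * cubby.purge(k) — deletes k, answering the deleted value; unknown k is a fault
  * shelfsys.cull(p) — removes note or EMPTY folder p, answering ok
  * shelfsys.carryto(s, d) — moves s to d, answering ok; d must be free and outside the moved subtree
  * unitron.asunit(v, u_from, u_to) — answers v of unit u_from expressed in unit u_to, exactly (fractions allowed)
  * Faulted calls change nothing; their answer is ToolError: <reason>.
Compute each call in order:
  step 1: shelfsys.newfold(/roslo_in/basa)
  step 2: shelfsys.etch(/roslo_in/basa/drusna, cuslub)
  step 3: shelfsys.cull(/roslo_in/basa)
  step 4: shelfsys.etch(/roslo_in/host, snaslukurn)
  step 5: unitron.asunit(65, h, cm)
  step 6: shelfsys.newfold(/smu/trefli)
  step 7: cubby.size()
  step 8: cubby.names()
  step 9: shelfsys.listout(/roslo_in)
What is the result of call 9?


Answer: [basa/, host]

Derivation:
[in] shelfsys.newfold p=/roslo_in/basa
[out] ok
[in] shelfsys.etch p=/roslo_in/basa/drusna c=cuslub
[out] created
[in] shelfsys.cull p=/roslo_in/basa
[out] ToolError: not empty
[in] shelfsys.etch p=/roslo_in/host c=snaslukurn
[out] created
[in] unitron.asunit v=65 u_from=h u_to=cm
[out] ToolError: incompatible units
[in] shelfsys.newfold p=/smu/trefli
[out] ok
[in] cubby.size
[out] 2
[in] cubby.names
[out] [gewuru, he_ost]
[in] shelfsys.listout p=/roslo_in
[out] [basa/, host]


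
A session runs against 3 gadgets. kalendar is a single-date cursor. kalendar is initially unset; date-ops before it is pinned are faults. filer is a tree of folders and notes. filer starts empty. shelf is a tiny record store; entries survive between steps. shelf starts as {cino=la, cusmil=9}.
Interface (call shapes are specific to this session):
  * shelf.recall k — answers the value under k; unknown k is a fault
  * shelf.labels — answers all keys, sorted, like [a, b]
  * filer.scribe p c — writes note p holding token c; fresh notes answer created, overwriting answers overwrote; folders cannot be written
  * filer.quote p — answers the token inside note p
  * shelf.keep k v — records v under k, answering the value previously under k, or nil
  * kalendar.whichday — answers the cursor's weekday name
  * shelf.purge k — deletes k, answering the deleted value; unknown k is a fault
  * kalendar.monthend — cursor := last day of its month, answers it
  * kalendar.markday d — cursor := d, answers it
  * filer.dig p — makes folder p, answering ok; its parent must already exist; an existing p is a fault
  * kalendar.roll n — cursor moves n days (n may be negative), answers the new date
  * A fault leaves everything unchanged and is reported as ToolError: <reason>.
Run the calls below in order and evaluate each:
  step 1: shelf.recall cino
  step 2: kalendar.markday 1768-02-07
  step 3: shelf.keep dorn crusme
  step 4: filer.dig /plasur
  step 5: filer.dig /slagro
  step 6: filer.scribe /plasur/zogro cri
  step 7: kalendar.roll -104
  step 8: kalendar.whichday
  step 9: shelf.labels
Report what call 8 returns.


Using shelf.recall(cino), and see la.
Now I run kalendar.markday(1768-02-07), giving 1768-02-07.
Calling shelf.keep(dorn, crusme), and see nil.
Next I call filer.dig(/plasur), — result: ok.
Using filer.dig(/slagro), → ok.
I try filer.scribe(/plasur/zogro, cri), which returns created.
I call kalendar.roll(-104), which returns 1767-10-26.
I use kalendar.whichday(), and get Monday.
I invoke shelf.labels(), and get [cino, cusmil, dorn].

Answer: Monday


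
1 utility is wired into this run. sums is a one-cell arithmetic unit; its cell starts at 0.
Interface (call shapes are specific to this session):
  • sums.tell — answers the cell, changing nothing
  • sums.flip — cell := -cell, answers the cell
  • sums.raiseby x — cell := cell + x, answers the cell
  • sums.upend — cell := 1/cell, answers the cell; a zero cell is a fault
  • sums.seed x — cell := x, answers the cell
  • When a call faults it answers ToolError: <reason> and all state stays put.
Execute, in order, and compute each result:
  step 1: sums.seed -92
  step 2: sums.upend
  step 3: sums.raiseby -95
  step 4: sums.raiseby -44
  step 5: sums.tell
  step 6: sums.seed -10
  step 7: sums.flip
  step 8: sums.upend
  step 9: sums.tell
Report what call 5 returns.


Answer: -12789/92

Derivation:
Step: sums.seed[x=-92]
Result: -92
Step: sums.upend[]
Result: -1/92
Step: sums.raiseby[x=-95]
Result: -8741/92
Step: sums.raiseby[x=-44]
Result: -12789/92
Step: sums.tell[]
Result: -12789/92
Step: sums.seed[x=-10]
Result: -10
Step: sums.flip[]
Result: 10
Step: sums.upend[]
Result: 1/10
Step: sums.tell[]
Result: 1/10


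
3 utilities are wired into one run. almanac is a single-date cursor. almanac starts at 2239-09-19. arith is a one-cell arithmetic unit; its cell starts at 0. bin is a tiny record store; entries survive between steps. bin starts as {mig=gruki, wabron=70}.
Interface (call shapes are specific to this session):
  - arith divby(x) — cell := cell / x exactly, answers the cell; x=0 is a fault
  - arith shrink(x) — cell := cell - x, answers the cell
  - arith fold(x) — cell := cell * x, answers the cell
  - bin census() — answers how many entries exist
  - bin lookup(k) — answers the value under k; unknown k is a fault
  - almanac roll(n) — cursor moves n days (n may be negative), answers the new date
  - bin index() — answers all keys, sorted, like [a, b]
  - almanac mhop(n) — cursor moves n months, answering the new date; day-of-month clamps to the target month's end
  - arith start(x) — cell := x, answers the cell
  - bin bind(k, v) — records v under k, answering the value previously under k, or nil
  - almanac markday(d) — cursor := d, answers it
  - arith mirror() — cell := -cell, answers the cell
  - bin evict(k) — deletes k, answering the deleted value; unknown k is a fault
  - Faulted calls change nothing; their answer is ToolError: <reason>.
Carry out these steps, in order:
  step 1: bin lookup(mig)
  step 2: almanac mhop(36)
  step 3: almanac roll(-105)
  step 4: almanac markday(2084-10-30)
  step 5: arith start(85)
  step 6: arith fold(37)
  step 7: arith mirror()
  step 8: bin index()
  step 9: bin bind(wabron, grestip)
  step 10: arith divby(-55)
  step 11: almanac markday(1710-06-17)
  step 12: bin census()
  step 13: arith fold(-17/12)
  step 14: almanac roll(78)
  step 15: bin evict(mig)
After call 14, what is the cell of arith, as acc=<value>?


Answer: acc=-10693/132

Derivation:
;; 1. bin lookup(k=mig) -> gruki
;; 2. almanac mhop(n=36) -> 2242-09-19
;; 3. almanac roll(n=-105) -> 2242-06-06
;; 4. almanac markday(d=2084-10-30) -> 2084-10-30
;; 5. arith start(x=85) -> 85
;; 6. arith fold(x=37) -> 3145
;; 7. arith mirror() -> -3145
;; 8. bin index() -> [mig, wabron]
;; 9. bin bind(k=wabron, v=grestip) -> 70
;; 10. arith divby(x=-55) -> 629/11
;; 11. almanac markday(d=1710-06-17) -> 1710-06-17
;; 12. bin census() -> 2
;; 13. arith fold(x=-17/12) -> -10693/132
;; 14. almanac roll(n=78) -> 1710-09-03
;; 15. bin evict(k=mig) -> gruki


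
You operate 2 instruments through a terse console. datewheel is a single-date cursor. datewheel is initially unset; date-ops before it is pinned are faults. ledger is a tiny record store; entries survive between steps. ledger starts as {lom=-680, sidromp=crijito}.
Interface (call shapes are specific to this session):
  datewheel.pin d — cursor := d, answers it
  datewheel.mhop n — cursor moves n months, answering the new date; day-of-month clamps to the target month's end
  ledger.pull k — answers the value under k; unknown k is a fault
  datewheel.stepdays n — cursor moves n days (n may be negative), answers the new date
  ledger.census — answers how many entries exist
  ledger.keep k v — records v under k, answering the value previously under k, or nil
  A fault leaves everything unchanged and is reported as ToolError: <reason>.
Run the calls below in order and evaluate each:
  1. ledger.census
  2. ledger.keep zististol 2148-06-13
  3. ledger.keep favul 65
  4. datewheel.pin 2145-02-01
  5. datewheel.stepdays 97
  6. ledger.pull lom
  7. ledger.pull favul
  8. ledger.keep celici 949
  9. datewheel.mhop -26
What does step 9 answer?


Answer: 2143-03-09

Derivation:
[in] ledger.census
:: 2
[in] ledger.keep zististol 2148-06-13
:: nil
[in] ledger.keep favul 65
:: nil
[in] datewheel.pin 2145-02-01
:: 2145-02-01
[in] datewheel.stepdays 97
:: 2145-05-09
[in] ledger.pull lom
:: -680
[in] ledger.pull favul
:: 65
[in] ledger.keep celici 949
:: nil
[in] datewheel.mhop -26
:: 2143-03-09


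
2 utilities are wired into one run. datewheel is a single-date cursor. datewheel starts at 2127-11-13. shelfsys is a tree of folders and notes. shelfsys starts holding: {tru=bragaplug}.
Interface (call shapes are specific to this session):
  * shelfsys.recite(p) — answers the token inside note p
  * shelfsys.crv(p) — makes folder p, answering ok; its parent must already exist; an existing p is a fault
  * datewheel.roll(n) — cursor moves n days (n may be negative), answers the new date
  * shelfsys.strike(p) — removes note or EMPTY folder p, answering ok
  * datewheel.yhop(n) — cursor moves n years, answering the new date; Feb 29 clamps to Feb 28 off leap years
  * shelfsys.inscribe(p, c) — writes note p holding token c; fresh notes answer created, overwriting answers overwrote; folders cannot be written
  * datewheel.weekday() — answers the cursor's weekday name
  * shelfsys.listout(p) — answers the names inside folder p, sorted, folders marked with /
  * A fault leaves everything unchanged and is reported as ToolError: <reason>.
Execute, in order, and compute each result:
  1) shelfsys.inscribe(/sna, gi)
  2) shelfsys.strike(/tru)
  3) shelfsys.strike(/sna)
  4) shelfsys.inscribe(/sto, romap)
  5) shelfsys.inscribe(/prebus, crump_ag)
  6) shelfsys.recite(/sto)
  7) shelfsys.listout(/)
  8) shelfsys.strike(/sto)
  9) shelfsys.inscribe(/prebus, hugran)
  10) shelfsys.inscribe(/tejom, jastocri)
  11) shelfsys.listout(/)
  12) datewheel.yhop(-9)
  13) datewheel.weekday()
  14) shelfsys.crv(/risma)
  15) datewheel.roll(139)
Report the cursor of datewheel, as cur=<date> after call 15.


Answer: cur=2119-04-01

Derivation:
Then inscribe passing p: /sna, c: gi, → created.
Next I call strike passing p: /tru, and get ok.
Calling strike passing p: /sna, — result: ok.
Next I call inscribe passing p: /sto, c: romap, and get created.
Using inscribe passing p: /prebus, c: crump_ag, which returns created.
I run recite passing p: /sto, and get romap.
Invoking listout passing p: /, yielding [prebus, sto].
Now I run strike passing p: /sto, yielding ok.
I use inscribe passing p: /prebus, c: hugran: overwrote.
Calling inscribe passing p: /tejom, c: jastocri, and see created.
I use listout passing p: /, and get [prebus, tejom].
I invoke yhop passing n: -9, which returns 2118-11-13.
I use weekday(), — result: Sunday.
I call crv passing p: /risma, and observe ok.
I call roll passing n: 139, yielding 2119-04-01.


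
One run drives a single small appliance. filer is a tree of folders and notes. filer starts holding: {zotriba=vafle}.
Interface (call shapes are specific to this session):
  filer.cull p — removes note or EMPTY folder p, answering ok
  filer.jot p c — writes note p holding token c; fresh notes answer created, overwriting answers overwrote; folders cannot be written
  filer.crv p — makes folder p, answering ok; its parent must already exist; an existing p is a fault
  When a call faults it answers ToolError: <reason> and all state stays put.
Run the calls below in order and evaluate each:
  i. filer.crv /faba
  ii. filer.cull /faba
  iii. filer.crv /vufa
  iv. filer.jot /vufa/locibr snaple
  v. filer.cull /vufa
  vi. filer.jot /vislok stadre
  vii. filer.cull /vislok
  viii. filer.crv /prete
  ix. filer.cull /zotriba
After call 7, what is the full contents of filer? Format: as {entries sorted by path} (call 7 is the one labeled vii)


-> filer.crv(p='/faba')
<- ok
-> filer.cull(p='/faba')
<- ok
-> filer.crv(p='/vufa')
<- ok
-> filer.jot(p='/vufa/locibr', c='snaple')
<- created
-> filer.cull(p='/vufa')
<- ToolError: not empty
-> filer.jot(p='/vislok', c='stadre')
<- created
-> filer.cull(p='/vislok')
<- ok
-> filer.crv(p='/prete')
<- ok
-> filer.cull(p='/zotriba')
<- ok

Answer: {vufa/, vufa/locibr=snaple, zotriba=vafle}
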